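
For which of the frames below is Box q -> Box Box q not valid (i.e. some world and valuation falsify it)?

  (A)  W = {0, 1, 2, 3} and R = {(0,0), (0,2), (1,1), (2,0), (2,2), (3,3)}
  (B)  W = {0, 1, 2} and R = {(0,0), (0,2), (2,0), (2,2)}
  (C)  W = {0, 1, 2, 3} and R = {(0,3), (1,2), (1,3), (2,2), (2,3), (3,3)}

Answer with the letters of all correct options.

The schema Box q -> Box Box q is axiom 4; it is valid on a frame iff R is transitive.
(A) R is transitive (R is closed under composition), so the schema is valid here.
(B) R is transitive (R is closed under composition), so the schema is valid here.
(C) R is transitive (R is closed under composition), so the schema is valid here.

none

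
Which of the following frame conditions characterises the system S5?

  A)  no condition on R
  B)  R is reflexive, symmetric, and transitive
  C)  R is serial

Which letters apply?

B

(A) this class determines K, not S5.
(B) S5 is sound and complete for exactly this class.
(C) this class determines D, not S5.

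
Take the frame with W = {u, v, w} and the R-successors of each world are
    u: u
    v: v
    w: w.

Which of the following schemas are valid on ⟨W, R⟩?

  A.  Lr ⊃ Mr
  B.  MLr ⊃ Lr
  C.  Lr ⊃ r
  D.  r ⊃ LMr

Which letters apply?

A, B, C, D

R is reflexive: each world relates to itself.
R is symmetric: every R-edge is matched by its reverse.
R is euclidean: any two R-successors of the same world are R-related.
R is serial: every world has an R-successor.
(A) Lr ⊃ Mr is axiom D; it is valid on a frame exactly when R is serial. R is serial, so valid.
(B) MLr ⊃ Lr (the dual of axiom 5) characterises the euclidean frames. R is euclidean — valid.
(C) axiom T: valid iff R is reflexive. R is reflexive — valid.
(D) axiom B: valid iff R is symmetric. R is symmetric — valid.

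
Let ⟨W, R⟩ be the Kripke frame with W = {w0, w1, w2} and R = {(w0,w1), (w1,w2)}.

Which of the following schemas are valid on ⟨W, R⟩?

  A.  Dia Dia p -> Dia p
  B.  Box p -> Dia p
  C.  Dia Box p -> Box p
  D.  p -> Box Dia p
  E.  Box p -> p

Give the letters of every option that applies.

none

R is not reflexive: not w0 R w0.
R is not symmetric: w0 R w1 but not w1 R w0.
R is not transitive: w0 R w1 and w1 R w2 but not w0 R w2.
R is not euclidean: w0 R w1 and w0 R w1 but not w1 R w1.
R is not serial: w2 has no R-successor.
(A) Dia Dia p -> Dia p (the dual of axiom 4) characterises the transitive frames. R is not transitive — not valid.
(B) axiom D: valid iff R is serial. R is not serial — not valid.
(C) Dia Box p -> Box p is the dual of axiom 5, which corresponds to the euclidean property. R is not euclidean — not valid.
(D) p -> Box Dia p is axiom B; it is valid on a frame exactly when R is symmetric. R is not symmetric, so not valid.
(E) Box p -> p is axiom T, which corresponds to reflexivity. R is not reflexive — not valid.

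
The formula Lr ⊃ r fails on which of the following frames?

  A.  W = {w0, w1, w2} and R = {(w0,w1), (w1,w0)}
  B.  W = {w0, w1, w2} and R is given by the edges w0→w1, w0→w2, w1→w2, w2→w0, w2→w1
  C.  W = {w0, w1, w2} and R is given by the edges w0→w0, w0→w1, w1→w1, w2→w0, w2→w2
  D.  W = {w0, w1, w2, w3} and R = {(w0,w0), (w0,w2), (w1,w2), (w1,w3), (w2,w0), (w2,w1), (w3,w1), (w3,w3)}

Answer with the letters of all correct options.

The schema Lr ⊃ r is axiom T; it is valid on a frame iff R is reflexive.
(A) R is not reflexive (not w0 R w0), so the schema fails here.
(B) R is not reflexive (not w0 R w0), so the schema fails here.
(C) R is reflexive (each world relates to itself), so the schema is valid here.
(D) R is not reflexive (not w1 R w1), so the schema fails here.

A, B, D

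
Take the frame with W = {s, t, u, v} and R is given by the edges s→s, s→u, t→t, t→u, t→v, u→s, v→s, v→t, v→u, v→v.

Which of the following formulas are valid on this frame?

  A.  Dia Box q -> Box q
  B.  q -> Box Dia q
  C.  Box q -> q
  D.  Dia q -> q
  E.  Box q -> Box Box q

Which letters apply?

none

R is not reflexive: not u R u.
R is not symmetric: t R u but not u R t.
R is not transitive: t R u and u R s but not t R s.
R is not euclidean: t R u and t R t but not u R t.
R is not a subset of the identity: s R u with s ≠ u.
(A) Dia Box q -> Box q is the dual of axiom 5, which corresponds to the euclidean property. R is not euclidean — not valid.
(B) axiom B: valid iff R is symmetric. R is not symmetric — not valid.
(C) Box q -> q is axiom T; it is valid on a frame exactly when R is reflexive. R is not reflexive, so not valid.
(D) Dia q -> q is the converse of T; it holds exactly when R ⊆ identity. Here R ⊄ identity — not valid.
(E) axiom 4: valid iff R is transitive. R is not transitive — not valid.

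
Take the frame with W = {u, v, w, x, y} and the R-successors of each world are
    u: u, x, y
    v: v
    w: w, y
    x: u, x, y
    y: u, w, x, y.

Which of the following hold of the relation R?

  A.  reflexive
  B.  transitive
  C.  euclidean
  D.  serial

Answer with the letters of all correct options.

(A) reflexive: each world relates to itself.
(B) not transitive: u R y and y R w but not u R w.
(C) not euclidean: y R u and y R w but not u R w.
(D) serial: every world has an R-successor.

A, D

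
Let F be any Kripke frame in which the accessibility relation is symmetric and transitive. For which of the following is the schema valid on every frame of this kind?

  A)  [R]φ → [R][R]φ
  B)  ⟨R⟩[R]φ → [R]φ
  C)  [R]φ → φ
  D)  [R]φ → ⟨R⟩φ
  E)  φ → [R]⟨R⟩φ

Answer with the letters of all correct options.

A, B, E

A symmetric transitive relation is euclidean (uRv and uRw give vRu by symmetry, then vRw by transitivity).
(A) [R]φ → [R][R]φ is axiom 4, which corresponds to transitivity. Every such R is transitive — valid.
(B) ⟨R⟩[R]φ → [R]φ is the dual of axiom 5; it is valid on a frame exactly when R is euclidean. Every such R is euclidean, so valid.
(C) [R]φ → φ is axiom T, which corresponds to reflexivity. Such an R need not be reflexive — not valid.
(D) [R]φ → ⟨R⟩φ (axiom D) characterises the serial frames. Such an R need not be serial — not valid.
(E) axiom B: valid iff R is symmetric. Every such R is symmetric — valid.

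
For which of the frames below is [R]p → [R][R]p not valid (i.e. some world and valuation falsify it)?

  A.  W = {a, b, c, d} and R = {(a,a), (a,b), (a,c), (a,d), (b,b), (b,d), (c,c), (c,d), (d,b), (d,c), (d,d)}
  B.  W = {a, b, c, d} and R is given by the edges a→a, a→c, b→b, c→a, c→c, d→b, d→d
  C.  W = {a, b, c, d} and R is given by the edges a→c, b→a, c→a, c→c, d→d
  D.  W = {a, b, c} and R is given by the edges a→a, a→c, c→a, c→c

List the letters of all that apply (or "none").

The schema [R]p → [R][R]p is axiom 4; it is valid on a frame iff R is transitive.
(A) R is not transitive (b R d and d R c but not b R c), so the schema fails here.
(B) R is transitive (R is closed under composition), so the schema is valid here.
(C) R is not transitive (a R c and c R a but not a R a), so the schema fails here.
(D) R is transitive (R is closed under composition), so the schema is valid here.

A, C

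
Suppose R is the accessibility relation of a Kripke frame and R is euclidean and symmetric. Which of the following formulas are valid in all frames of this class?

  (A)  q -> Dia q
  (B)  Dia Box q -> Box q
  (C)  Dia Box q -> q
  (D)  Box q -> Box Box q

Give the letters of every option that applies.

B, C, D

A symmetric euclidean relation is transitive (uRv and vRw give vRu by symmetry, then uRw by the euclidean condition, applied at v).
(A) the dual of axiom T: valid iff R is reflexive. Such an R need not be reflexive — not valid.
(B) Dia Box q -> Box q is the dual of axiom 5, which corresponds to the euclidean property. Every such R is euclidean — valid.
(C) Dia Box q -> q (the dual of axiom B) characterises the symmetric frames. Every such R is symmetric — valid.
(D) Box q -> Box Box q (axiom 4) characterises the transitive frames. Every such R is transitive — valid.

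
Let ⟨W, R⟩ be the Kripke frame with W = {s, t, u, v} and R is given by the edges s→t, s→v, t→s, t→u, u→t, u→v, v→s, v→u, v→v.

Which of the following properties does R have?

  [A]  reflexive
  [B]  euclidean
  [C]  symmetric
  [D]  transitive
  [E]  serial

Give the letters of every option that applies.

C, E

(A) not reflexive: not s R s.
(B) not euclidean: s R t and s R v but not t R v.
(C) symmetric: every R-edge is matched by its reverse.
(D) not transitive: s R t and t R s but not s R s.
(E) serial: every world has an R-successor.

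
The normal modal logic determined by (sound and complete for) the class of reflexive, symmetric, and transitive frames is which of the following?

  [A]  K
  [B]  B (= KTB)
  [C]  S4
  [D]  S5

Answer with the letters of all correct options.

D

(A) K is determined by the class of arbitrary frames.
(B) B (= KTB) is determined by the class of reflexive and symmetric frames.
(C) S4 is determined by the class of reflexive and transitive frames.
(D) S5 is determined by exactly this class.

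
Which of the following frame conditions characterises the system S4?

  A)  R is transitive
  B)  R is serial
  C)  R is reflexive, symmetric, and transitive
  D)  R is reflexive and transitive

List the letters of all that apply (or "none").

D

(A) this class determines K4, not S4.
(B) this class determines D, not S4.
(C) this class determines S5, not S4.
(D) S4 is sound and complete for exactly this class.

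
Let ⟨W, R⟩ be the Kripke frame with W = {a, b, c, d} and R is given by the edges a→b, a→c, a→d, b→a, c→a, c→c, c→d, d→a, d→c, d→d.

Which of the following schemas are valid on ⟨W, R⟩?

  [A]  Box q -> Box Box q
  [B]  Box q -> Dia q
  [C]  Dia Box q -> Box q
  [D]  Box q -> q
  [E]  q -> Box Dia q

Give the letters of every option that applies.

B, E

R is not reflexive: not a R a.
R is symmetric: every R-edge is matched by its reverse.
R is not transitive: a R b and b R a but not a R a.
R is not euclidean: a R b and a R c but not b R c.
R is serial: every world has an R-successor.
(A) axiom 4: valid iff R is transitive. R is not transitive — not valid.
(B) Box q -> Dia q is axiom D; it is valid on a frame exactly when R is serial. R is serial, so valid.
(C) Dia Box q -> Box q (the dual of axiom 5) characterises the euclidean frames. R is not euclidean — not valid.
(D) axiom T: valid iff R is reflexive. R is not reflexive — not valid.
(E) q -> Box Dia q (axiom B) characterises the symmetric frames. R is symmetric — valid.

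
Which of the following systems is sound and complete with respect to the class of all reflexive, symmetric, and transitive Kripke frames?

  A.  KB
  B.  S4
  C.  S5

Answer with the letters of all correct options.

C

(A) KB is determined by the class of symmetric frames.
(B) S4 is determined by the class of reflexive and transitive frames.
(C) S5 is determined by exactly this class.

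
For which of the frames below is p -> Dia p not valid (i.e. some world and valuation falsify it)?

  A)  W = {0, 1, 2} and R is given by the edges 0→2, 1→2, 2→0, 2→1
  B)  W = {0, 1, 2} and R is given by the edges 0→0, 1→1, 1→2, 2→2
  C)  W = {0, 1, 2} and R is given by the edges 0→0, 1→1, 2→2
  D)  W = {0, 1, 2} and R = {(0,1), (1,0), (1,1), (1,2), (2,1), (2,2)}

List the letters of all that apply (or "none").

The schema p -> Dia p is the dual of axiom T; it is valid on a frame iff R is reflexive.
(A) R is not reflexive (not 0 R 0), so the schema fails here.
(B) R is reflexive (each world relates to itself), so the schema is valid here.
(C) R is reflexive (each world relates to itself), so the schema is valid here.
(D) R is not reflexive (not 0 R 0), so the schema fails here.

A, D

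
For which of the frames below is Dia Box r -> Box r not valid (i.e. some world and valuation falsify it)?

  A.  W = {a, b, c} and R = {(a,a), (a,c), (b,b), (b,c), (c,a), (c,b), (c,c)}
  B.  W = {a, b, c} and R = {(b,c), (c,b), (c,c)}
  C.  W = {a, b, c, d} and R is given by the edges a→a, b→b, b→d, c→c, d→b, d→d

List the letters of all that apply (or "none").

The schema Dia Box r -> Box r is the dual of axiom 5; it is valid on a frame iff R is euclidean.
(A) R is not euclidean (c R a and c R b but not a R b), so the schema fails here.
(B) R is not euclidean (c R b and c R b but not b R b), so the schema fails here.
(C) R is euclidean (any two R-successors of the same world are R-related), so the schema is valid here.

A, B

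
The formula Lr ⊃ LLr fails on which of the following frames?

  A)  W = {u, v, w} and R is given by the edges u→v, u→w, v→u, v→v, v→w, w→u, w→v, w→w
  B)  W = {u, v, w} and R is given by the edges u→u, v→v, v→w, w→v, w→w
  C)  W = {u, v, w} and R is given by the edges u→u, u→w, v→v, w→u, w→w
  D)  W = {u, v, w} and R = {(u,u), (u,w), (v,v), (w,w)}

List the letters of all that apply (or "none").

A

The schema Lr ⊃ LLr is axiom 4; it is valid on a frame iff R is transitive.
(A) R is not transitive (u R v and v R u but not u R u), so the schema fails here.
(B) R is transitive (R is closed under composition), so the schema is valid here.
(C) R is transitive (R is closed under composition), so the schema is valid here.
(D) R is transitive (R is closed under composition), so the schema is valid here.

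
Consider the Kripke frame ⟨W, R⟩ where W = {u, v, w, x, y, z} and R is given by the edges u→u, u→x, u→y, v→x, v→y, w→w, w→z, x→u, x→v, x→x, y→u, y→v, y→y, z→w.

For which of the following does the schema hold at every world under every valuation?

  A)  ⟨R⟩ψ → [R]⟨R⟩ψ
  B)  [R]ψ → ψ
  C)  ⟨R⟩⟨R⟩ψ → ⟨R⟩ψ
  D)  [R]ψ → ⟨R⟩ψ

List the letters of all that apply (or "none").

R is not reflexive: not v R v.
R is not transitive: u R x and x R v but not u R v.
R is not euclidean: u R x and u R y but not x R y.
R is serial: every world has an R-successor.
(A) ⟨R⟩ψ → [R]⟨R⟩ψ (axiom 5) characterises the euclidean frames. R is not euclidean — not valid.
(B) axiom T: valid iff R is reflexive. R is not reflexive — not valid.
(C) ⟨R⟩⟨R⟩ψ → ⟨R⟩ψ is the dual of axiom 4, which corresponds to transitivity. R is not transitive — not valid.
(D) [R]ψ → ⟨R⟩ψ (axiom D) characterises the serial frames. R is serial — valid.

D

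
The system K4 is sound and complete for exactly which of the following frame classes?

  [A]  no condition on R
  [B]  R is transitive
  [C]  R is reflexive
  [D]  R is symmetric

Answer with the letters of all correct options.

B

(A) this class determines K, not K4.
(B) K4 is sound and complete for exactly this class.
(C) this class determines T (= KT), not K4.
(D) this class determines KB, not K4.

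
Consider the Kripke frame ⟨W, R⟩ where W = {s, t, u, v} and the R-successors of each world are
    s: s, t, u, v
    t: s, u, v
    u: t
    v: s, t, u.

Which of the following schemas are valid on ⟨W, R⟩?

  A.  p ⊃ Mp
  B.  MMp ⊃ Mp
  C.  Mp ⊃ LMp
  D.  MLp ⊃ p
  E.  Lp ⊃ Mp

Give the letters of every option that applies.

R is not reflexive: not t R t.
R is not symmetric: s R u but not u R s.
R is not transitive: t R s and s R t but not t R t.
R is not euclidean: s R u and s R s but not u R s.
R is serial: every world has an R-successor.
(A) p ⊃ Mp is the dual of axiom T; it is valid on a frame exactly when R is reflexive. R is not reflexive, so not valid.
(B) MMp ⊃ Mp is the dual of axiom 4; it is valid on a frame exactly when R is transitive. R is not transitive, so not valid.
(C) axiom 5: valid iff R is euclidean. R is not euclidean — not valid.
(D) MLp ⊃ p is the dual of axiom B, which corresponds to symmetry. R is not symmetric — not valid.
(E) Lp ⊃ Mp (axiom D) characterises the serial frames. R is serial — valid.

E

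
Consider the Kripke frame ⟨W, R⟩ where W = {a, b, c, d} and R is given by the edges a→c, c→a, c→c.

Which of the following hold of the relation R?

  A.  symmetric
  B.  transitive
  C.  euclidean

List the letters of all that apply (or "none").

A

(A) symmetric: every R-edge is matched by its reverse.
(B) not transitive: a R c and c R a but not a R a.
(C) not euclidean: c R a and c R a but not a R a.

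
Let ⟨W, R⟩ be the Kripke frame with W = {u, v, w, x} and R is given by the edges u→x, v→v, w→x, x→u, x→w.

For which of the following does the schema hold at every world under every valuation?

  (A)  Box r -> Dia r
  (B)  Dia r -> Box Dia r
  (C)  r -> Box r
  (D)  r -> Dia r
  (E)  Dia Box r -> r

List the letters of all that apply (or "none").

R is not reflexive: not u R u.
R is symmetric: every R-edge is matched by its reverse.
R is not euclidean: x R u and x R w but not u R w.
R is serial: every world has an R-successor.
R is not a subset of the identity: u R x with u ≠ x.
(A) axiom D: valid iff R is serial. R is serial — valid.
(B) axiom 5: valid iff R is euclidean. R is not euclidean — not valid.
(C) r -> Box r is valid only on frames where every R-edge is a self-loop. Here R ⊄ identity — not valid.
(D) r -> Dia r (the dual of axiom T) characterises the reflexive frames. R is not reflexive — not valid.
(E) the dual of axiom B: valid iff R is symmetric. R is symmetric — valid.

A, E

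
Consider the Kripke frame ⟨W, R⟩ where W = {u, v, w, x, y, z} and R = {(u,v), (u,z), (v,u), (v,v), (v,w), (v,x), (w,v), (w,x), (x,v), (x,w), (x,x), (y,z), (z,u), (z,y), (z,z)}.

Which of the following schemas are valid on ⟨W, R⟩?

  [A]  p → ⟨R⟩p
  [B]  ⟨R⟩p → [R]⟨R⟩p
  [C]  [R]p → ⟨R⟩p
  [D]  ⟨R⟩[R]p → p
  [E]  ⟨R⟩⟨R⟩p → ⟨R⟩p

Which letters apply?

R is not reflexive: not u R u.
R is symmetric: every R-edge is matched by its reverse.
R is not transitive: u R v and v R u but not u R u.
R is not euclidean: u R v and u R z but not v R z.
R is serial: every world has an R-successor.
(A) p → ⟨R⟩p (the dual of axiom T) characterises the reflexive frames. R is not reflexive — not valid.
(B) ⟨R⟩p → [R]⟨R⟩p is axiom 5, which corresponds to the euclidean property. R is not euclidean — not valid.
(C) [R]p → ⟨R⟩p is axiom D; it is valid on a frame exactly when R is serial. R is serial, so valid.
(D) ⟨R⟩[R]p → p is the dual of axiom B; it is valid on a frame exactly when R is symmetric. R is symmetric, so valid.
(E) ⟨R⟩⟨R⟩p → ⟨R⟩p is the dual of axiom 4, which corresponds to transitivity. R is not transitive — not valid.

C, D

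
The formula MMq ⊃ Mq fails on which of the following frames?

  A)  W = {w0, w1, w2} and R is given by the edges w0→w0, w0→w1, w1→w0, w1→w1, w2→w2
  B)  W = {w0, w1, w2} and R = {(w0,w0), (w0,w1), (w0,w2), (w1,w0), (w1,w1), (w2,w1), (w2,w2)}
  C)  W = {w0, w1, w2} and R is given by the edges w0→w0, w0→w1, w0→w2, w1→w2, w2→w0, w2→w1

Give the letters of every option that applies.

B, C

The schema MMq ⊃ Mq is the dual of axiom 4; it is valid on a frame iff R is transitive.
(A) R is transitive (R is closed under composition), so the schema is valid here.
(B) R is not transitive (w1 R w0 and w0 R w2 but not w1 R w2), so the schema fails here.
(C) R is not transitive (w1 R w2 and w2 R w0 but not w1 R w0), so the schema fails here.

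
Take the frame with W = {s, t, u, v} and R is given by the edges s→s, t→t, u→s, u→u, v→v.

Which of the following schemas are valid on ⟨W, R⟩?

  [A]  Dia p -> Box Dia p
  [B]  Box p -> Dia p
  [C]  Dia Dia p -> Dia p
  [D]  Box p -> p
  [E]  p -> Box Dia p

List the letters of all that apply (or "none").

R is reflexive: each world relates to itself.
R is not symmetric: u R s but not s R u.
R is transitive: R is closed under composition.
R is not euclidean: u R s and u R u but not s R u.
R is serial: every world has an R-successor.
(A) Dia p -> Box Dia p is axiom 5, which corresponds to the euclidean property. R is not euclidean — not valid.
(B) Box p -> Dia p is axiom D, which corresponds to seriality. R is serial — valid.
(C) the dual of axiom 4: valid iff R is transitive. R is transitive — valid.
(D) Box p -> p is axiom T, which corresponds to reflexivity. R is reflexive — valid.
(E) p -> Box Dia p (axiom B) characterises the symmetric frames. R is not symmetric — not valid.

B, C, D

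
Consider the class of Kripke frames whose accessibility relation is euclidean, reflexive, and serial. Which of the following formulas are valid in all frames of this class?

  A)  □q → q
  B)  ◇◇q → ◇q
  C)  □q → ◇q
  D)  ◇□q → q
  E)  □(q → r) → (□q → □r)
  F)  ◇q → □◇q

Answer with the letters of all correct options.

A, B, C, D, E, F

A relation that is euclidean, reflexive, and serial is also symmetric and transitive.
(A) axiom T: valid iff R is reflexive. Every such R is reflexive — valid.
(B) ◇◇q → ◇q is the dual of axiom 4; it is valid on a frame exactly when R is transitive. Every such R is transitive, so valid.
(C) □q → ◇q (axiom D) characterises the serial frames. Every such R is serial — valid.
(D) ◇□q → q (the dual of axiom B) characterises the symmetric frames. Every such R is symmetric — valid.
(E) □(q → r) → (□q → □r) is axiom K, valid on every Kripke frame — valid.
(F) ◇q → □◇q is axiom 5; it is valid on a frame exactly when R is euclidean. Every such R is euclidean, so valid.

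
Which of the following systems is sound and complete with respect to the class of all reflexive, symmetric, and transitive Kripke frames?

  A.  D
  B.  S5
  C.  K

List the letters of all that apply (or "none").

B

(A) D is determined by the class of serial frames.
(B) S5 is determined by exactly this class.
(C) K is determined by the class of arbitrary frames.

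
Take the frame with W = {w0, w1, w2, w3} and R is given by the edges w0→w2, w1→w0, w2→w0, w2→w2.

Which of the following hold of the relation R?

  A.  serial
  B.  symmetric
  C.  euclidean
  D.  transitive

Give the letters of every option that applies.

(A) not serial: w3 has no R-successor.
(B) not symmetric: w1 R w0 but not w0 R w1.
(C) not euclidean: w1 R w0 and w1 R w0 but not w0 R w0.
(D) not transitive: w0 R w2 and w2 R w0 but not w0 R w0.

none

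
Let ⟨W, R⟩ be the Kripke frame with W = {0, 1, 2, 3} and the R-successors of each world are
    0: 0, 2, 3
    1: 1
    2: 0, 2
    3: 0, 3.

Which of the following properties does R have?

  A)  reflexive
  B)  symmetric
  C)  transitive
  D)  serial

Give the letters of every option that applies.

A, B, D

(A) reflexive: each world relates to itself.
(B) symmetric: every R-edge is matched by its reverse.
(C) not transitive: 2 R 0 and 0 R 3 but not 2 R 3.
(D) serial: every world has an R-successor.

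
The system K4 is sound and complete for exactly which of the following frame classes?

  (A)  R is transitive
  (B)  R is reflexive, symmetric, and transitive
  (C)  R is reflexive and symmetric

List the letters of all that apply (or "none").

A

(A) K4 is sound and complete for exactly this class.
(B) this class determines S5, not K4.
(C) this class determines B (= KTB), not K4.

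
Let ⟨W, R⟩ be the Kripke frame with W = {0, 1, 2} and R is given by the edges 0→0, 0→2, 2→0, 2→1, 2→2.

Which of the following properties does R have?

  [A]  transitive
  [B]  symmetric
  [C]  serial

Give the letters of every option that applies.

(A) not transitive: 0 R 2 and 2 R 1 but not 0 R 1.
(B) not symmetric: 2 R 1 but not 1 R 2.
(C) not serial: 1 has no R-successor.

none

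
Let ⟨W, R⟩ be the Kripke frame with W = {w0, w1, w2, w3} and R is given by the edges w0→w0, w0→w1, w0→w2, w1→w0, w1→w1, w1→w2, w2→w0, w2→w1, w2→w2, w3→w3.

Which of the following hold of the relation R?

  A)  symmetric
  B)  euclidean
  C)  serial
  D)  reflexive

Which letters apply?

(A) symmetric: every R-edge is matched by its reverse.
(B) euclidean: any two R-successors of the same world are R-related.
(C) serial: every world has an R-successor.
(D) reflexive: each world relates to itself.

A, B, C, D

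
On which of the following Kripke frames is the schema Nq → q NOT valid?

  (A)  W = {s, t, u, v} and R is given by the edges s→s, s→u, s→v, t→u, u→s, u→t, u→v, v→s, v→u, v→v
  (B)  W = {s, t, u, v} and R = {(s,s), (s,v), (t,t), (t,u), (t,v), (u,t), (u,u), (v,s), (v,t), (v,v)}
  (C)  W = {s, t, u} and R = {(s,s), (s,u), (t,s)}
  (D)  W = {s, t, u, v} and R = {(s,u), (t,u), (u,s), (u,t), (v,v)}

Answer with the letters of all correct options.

The schema Nq → q is axiom T; it is valid on a frame iff R is reflexive.
(A) R is not reflexive (not t R t), so the schema fails here.
(B) R is reflexive (each world relates to itself), so the schema is valid here.
(C) R is not reflexive (not t R t), so the schema fails here.
(D) R is not reflexive (not s R s), so the schema fails here.

A, C, D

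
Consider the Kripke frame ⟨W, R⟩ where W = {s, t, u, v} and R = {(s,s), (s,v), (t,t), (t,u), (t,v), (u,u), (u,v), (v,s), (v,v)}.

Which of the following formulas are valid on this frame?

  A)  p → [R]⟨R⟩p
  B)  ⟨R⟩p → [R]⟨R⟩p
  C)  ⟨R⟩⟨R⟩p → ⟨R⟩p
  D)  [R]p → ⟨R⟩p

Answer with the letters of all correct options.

R is not symmetric: t R u but not u R t.
R is not transitive: t R v and v R s but not t R s.
R is not euclidean: t R u and t R t but not u R t.
R is serial: every world has an R-successor.
(A) p → [R]⟨R⟩p is axiom B; it is valid on a frame exactly when R is symmetric. R is not symmetric, so not valid.
(B) ⟨R⟩p → [R]⟨R⟩p (axiom 5) characterises the euclidean frames. R is not euclidean — not valid.
(C) the dual of axiom 4: valid iff R is transitive. R is not transitive — not valid.
(D) axiom D: valid iff R is serial. R is serial — valid.

D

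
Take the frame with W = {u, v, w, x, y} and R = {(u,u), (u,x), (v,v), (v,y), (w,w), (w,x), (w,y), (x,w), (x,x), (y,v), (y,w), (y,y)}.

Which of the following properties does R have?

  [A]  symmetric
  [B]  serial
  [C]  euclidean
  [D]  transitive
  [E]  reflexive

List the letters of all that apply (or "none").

B, E

(A) not symmetric: u R x but not x R u.
(B) serial: every world has an R-successor.
(C) not euclidean: u R x and u R u but not x R u.
(D) not transitive: u R x and x R w but not u R w.
(E) reflexive: each world relates to itself.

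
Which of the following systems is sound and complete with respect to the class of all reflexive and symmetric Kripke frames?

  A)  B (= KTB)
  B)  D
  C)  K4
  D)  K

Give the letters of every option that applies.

(A) B (= KTB) is determined by exactly this class.
(B) D is determined by the class of serial frames.
(C) K4 is determined by the class of transitive frames.
(D) K is determined by the class of arbitrary frames.

A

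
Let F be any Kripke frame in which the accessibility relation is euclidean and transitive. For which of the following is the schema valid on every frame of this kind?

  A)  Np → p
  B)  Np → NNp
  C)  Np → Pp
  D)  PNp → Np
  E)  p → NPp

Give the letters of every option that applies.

(A) Np → p is axiom T, which corresponds to reflexivity. Such an R need not be reflexive — not valid.
(B) Np → NNp is axiom 4; it is valid on a frame exactly when R is transitive. Every such R is transitive, so valid.
(C) Np → Pp (axiom D) characterises the serial frames. Such an R need not be serial — not valid.
(D) PNp → Np (the dual of axiom 5) characterises the euclidean frames. Every such R is euclidean — valid.
(E) p → NPp is axiom B; it is valid on a frame exactly when R is symmetric. Such an R need not be symmetric, so not valid.

B, D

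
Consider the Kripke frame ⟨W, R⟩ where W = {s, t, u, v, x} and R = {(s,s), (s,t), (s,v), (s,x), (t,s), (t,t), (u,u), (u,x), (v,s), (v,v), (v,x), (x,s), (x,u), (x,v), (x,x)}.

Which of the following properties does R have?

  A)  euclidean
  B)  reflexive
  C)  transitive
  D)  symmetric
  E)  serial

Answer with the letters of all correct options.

(A) not euclidean: s R t and s R v but not t R v.
(B) reflexive: each world relates to itself.
(C) not transitive: s R x and x R u but not s R u.
(D) symmetric: every R-edge is matched by its reverse.
(E) serial: every world has an R-successor.

B, D, E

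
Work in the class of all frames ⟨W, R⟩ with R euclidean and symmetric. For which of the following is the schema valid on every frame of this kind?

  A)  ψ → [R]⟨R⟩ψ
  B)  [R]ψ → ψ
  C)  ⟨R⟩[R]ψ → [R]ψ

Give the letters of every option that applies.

A, C

A symmetric euclidean relation is transitive (uRv and vRw give vRu by symmetry, then uRw by the euclidean condition, applied at v).
(A) ψ → [R]⟨R⟩ψ is axiom B; it is valid on a frame exactly when R is symmetric. Every such R is symmetric, so valid.
(B) [R]ψ → ψ (axiom T) characterises the reflexive frames. Such an R need not be reflexive — not valid.
(C) ⟨R⟩[R]ψ → [R]ψ (the dual of axiom 5) characterises the euclidean frames. Every such R is euclidean — valid.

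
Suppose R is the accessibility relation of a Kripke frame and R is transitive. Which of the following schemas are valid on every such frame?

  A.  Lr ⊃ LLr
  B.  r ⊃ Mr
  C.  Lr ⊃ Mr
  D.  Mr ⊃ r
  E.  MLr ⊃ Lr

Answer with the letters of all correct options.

A

(A) axiom 4: valid iff R is transitive. Every such R is transitive — valid.
(B) r ⊃ Mr (the dual of axiom T) characterises the reflexive frames. Such an R need not be reflexive — not valid.
(C) Lr ⊃ Mr is axiom D, which corresponds to seriality. Such an R need not be serial — not valid.
(D) Mr ⊃ r is valid only on frames where every R-edge is a self-loop. Such an R need not be a subset of the identity — not valid.
(E) MLr ⊃ Lr is the dual of axiom 5; it is valid on a frame exactly when R is euclidean. Such an R need not be euclidean, so not valid.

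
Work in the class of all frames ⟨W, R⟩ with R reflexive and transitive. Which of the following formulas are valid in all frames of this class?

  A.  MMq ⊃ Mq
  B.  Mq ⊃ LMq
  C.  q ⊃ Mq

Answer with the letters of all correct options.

A, C

Reflexive relations are serial.
(A) MMq ⊃ Mq (the dual of axiom 4) characterises the transitive frames. Every such R is transitive — valid.
(B) axiom 5: valid iff R is euclidean. Such an R need not be euclidean — not valid.
(C) q ⊃ Mq is the dual of axiom T, which corresponds to reflexivity. Every such R is reflexive — valid.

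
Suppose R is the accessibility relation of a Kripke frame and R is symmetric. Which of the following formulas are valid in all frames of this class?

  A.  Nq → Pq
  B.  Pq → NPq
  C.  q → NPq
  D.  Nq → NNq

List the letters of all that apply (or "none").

C

(A) axiom D: valid iff R is serial. Such an R need not be serial — not valid.
(B) Pq → NPq is axiom 5, which corresponds to the euclidean property. Such an R need not be euclidean — not valid.
(C) q → NPq is axiom B; it is valid on a frame exactly when R is symmetric. Every such R is symmetric, so valid.
(D) Nq → NNq (axiom 4) characterises the transitive frames. Such an R need not be transitive — not valid.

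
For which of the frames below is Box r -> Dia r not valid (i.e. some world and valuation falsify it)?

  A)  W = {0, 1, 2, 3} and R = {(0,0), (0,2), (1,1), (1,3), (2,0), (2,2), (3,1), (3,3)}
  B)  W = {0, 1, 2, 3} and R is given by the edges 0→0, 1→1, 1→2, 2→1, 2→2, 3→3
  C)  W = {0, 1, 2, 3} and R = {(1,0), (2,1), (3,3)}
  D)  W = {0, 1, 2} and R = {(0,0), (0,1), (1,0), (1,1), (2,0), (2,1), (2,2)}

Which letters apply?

The schema Box r -> Dia r is axiom D; it is valid on a frame iff R is serial.
(A) R is serial (every world has an R-successor), so the schema is valid here.
(B) R is serial (every world has an R-successor), so the schema is valid here.
(C) R is not serial (0 has no R-successor), so the schema fails here.
(D) R is serial (every world has an R-successor), so the schema is valid here.

C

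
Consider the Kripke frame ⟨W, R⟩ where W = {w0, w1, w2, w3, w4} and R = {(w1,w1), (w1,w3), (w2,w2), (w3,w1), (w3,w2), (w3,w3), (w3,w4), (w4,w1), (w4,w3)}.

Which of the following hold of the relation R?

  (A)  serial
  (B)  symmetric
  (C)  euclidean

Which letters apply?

(A) not serial: w0 has no R-successor.
(B) not symmetric: w3 R w2 but not w2 R w3.
(C) not euclidean: w3 R w1 and w3 R w2 but not w1 R w2.

none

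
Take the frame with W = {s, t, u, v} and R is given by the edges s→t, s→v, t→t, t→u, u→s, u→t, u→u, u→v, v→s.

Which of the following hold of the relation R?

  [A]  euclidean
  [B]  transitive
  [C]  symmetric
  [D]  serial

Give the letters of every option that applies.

(A) not euclidean: s R t and s R v but not t R v.
(B) not transitive: s R t and t R u but not s R u.
(C) not symmetric: s R t but not t R s.
(D) serial: every world has an R-successor.

D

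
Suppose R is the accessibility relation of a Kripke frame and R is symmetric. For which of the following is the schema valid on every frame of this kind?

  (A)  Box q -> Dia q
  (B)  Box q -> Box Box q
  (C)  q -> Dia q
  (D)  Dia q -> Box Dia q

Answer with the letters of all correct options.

none

(A) axiom D: valid iff R is serial. Such an R need not be serial — not valid.
(B) axiom 4: valid iff R is transitive. Such an R need not be transitive — not valid.
(C) the dual of axiom T: valid iff R is reflexive. Such an R need not be reflexive — not valid.
(D) Dia q -> Box Dia q is axiom 5; it is valid on a frame exactly when R is euclidean. Such an R need not be euclidean, so not valid.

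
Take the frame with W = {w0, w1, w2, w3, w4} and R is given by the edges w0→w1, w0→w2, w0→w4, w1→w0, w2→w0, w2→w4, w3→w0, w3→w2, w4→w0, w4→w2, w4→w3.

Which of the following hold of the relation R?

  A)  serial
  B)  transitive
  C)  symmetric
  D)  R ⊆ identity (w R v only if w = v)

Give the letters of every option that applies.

A

(A) serial: every world has an R-successor.
(B) not transitive: w0 R w1 and w1 R w0 but not w0 R w0.
(C) not symmetric: w3 R w0 but not w0 R w3.
(D) not ⊆ identity: w0 R w1 with w0 ≠ w1.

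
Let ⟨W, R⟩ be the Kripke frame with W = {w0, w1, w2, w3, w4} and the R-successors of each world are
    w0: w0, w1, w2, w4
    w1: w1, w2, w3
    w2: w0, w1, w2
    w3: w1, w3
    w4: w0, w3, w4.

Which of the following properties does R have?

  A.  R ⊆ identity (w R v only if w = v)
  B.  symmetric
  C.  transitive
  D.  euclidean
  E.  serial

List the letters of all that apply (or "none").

(A) not ⊆ identity: w0 R w1 with w0 ≠ w1.
(B) not symmetric: w0 R w1 but not w1 R w0.
(C) not transitive: w0 R w1 and w1 R w3 but not w0 R w3.
(D) not euclidean: w0 R w1 and w0 R w0 but not w1 R w0.
(E) serial: every world has an R-successor.

E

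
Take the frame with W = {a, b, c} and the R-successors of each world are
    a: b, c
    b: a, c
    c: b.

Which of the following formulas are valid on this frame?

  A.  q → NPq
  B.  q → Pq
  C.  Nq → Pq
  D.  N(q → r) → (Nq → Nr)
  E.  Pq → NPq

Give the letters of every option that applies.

R is not reflexive: not a R a.
R is not symmetric: a R c but not c R a.
R is not euclidean: b R c and b R a but not c R a.
R is serial: every world has an R-successor.
(A) q → NPq is axiom B, which corresponds to symmetry. R is not symmetric — not valid.
(B) q → Pq is the dual of axiom T, which corresponds to reflexivity. R is not reflexive — not valid.
(C) axiom D: valid iff R is serial. R is serial — valid.
(D) this is just K, valid on every normal frame.
(E) Pq → NPq (axiom 5) characterises the euclidean frames. R is not euclidean — not valid.

C, D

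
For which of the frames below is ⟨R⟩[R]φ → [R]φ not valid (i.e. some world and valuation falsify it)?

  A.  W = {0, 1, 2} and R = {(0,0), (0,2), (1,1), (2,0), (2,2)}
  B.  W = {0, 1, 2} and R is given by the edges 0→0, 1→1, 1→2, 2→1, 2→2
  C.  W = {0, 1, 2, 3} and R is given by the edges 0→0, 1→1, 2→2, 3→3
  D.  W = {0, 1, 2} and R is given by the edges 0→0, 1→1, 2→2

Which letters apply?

The schema ⟨R⟩[R]φ → [R]φ is the dual of axiom 5; it is valid on a frame iff R is euclidean.
(A) R is euclidean (any two R-successors of the same world are R-related), so the schema is valid here.
(B) R is euclidean (any two R-successors of the same world are R-related), so the schema is valid here.
(C) R is euclidean (any two R-successors of the same world are R-related), so the schema is valid here.
(D) R is euclidean (any two R-successors of the same world are R-related), so the schema is valid here.

none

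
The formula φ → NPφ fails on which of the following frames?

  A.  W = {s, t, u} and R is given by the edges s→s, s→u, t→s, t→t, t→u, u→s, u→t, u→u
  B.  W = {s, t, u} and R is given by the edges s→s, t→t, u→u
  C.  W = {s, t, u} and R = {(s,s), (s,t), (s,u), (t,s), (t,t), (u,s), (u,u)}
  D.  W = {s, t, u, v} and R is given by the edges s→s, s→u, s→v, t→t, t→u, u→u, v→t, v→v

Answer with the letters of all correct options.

A, D

The schema φ → NPφ is axiom B; it is valid on a frame iff R is symmetric.
(A) R is not symmetric (t R s but not s R t), so the schema fails here.
(B) R is symmetric (every R-edge is matched by its reverse), so the schema is valid here.
(C) R is symmetric (every R-edge is matched by its reverse), so the schema is valid here.
(D) R is not symmetric (s R u but not u R s), so the schema fails here.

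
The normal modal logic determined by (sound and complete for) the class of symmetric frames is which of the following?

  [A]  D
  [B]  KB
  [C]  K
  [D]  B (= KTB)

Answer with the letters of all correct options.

(A) D is determined by the class of serial frames.
(B) KB is determined by exactly this class.
(C) K is determined by the class of arbitrary frames.
(D) B (= KTB) is determined by the class of reflexive and symmetric frames.

B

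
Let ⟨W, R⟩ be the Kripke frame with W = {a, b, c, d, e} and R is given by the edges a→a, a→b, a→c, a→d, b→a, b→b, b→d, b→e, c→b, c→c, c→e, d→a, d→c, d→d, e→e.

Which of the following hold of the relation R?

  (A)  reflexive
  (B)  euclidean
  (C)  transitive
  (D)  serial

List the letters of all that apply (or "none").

A, D

(A) reflexive: each world relates to itself.
(B) not euclidean: a R b and a R c but not b R c.
(C) not transitive: a R b and b R e but not a R e.
(D) serial: every world has an R-successor.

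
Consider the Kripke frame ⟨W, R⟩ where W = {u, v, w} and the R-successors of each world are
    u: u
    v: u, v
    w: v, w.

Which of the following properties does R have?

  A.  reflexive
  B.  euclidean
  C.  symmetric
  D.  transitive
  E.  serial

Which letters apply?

(A) reflexive: each world relates to itself.
(B) not euclidean: v R u and v R v but not u R v.
(C) not symmetric: v R u but not u R v.
(D) not transitive: w R v and v R u but not w R u.
(E) serial: every world has an R-successor.

A, E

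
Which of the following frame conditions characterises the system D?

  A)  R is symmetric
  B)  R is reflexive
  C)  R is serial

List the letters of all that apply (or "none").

C

(A) this class determines KB, not D.
(B) this class determines T (= KT), not D.
(C) D is sound and complete for exactly this class.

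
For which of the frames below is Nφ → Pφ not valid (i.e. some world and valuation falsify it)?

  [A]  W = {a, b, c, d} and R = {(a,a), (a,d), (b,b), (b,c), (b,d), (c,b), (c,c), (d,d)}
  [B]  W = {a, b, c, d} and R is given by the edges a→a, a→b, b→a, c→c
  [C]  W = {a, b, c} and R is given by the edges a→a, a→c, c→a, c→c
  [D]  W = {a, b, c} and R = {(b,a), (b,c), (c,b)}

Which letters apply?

B, C, D

The schema Nφ → Pφ is axiom D; it is valid on a frame iff R is serial.
(A) R is serial (every world has an R-successor), so the schema is valid here.
(B) R is not serial (d has no R-successor), so the schema fails here.
(C) R is not serial (b has no R-successor), so the schema fails here.
(D) R is not serial (a has no R-successor), so the schema fails here.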